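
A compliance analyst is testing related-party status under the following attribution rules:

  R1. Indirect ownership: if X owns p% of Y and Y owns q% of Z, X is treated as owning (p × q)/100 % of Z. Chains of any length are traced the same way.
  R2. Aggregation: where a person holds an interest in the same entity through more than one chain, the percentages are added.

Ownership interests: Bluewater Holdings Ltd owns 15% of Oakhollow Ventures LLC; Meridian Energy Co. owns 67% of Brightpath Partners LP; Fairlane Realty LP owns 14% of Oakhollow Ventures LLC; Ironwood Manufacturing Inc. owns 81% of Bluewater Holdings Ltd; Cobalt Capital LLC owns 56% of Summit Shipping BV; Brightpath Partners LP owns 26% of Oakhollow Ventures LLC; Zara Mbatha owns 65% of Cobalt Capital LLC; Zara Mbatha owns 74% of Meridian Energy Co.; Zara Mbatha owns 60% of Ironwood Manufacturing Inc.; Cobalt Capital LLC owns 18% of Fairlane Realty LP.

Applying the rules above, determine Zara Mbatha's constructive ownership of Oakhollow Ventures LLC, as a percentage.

21.8188%

Chain via Cobalt Capital LLC → Fairlane Realty LP (R1): 65% × 18% × 14% = 1.638% of Oakhollow Ventures LLC.
Chain via Ironwood Manufacturing Inc. → Bluewater Holdings Ltd (R1): 60% × 81% × 15% = 7.29% of Oakhollow Ventures LLC.
Chain via Meridian Energy Co. → Brightpath Partners LP (R1): 74% × 67% × 26% = 12.8908% of Oakhollow Ventures LLC.
Aggregating (R2): 1.638% + 7.29% + 12.8908% = 21.8188%.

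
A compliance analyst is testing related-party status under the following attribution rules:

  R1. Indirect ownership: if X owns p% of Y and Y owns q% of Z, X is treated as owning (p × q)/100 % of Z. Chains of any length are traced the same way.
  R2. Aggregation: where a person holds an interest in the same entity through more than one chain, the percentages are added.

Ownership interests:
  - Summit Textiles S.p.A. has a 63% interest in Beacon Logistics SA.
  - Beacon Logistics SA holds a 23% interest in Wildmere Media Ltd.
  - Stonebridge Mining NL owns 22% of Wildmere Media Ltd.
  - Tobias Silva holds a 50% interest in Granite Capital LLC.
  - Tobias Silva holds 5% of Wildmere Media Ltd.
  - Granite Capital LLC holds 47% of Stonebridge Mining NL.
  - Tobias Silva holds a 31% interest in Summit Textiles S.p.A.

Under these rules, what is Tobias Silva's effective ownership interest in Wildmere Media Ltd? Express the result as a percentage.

Chain via Granite Capital LLC → Stonebridge Mining NL (R1): 50% × 47% × 22% = 5.17% of Wildmere Media Ltd.
Chain via Summit Textiles S.p.A. → Beacon Logistics SA (R1): 31% × 63% × 23% = 4.4919% of Wildmere Media Ltd.
Direct interest in Wildmere Media Ltd: 5%.
Aggregating (R2): 5.17% + 4.4919% + 5% = 14.6619%.

14.6619%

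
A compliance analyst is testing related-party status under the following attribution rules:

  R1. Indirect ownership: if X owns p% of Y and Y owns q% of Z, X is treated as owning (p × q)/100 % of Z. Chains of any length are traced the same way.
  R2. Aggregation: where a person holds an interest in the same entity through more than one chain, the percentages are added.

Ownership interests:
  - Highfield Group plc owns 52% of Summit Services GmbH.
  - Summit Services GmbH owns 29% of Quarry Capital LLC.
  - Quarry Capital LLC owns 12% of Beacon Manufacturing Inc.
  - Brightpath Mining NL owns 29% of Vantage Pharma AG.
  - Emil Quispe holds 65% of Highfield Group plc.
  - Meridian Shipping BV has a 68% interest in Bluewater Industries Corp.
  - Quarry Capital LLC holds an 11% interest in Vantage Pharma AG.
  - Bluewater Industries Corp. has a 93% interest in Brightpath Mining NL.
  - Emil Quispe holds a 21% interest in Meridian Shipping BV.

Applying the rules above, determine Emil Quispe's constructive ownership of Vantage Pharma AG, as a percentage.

Chain via Meridian Shipping BV → Bluewater Industries Corp. → Brightpath Mining NL (R1): 21% × 68% × 93% × 29% = 3.851316% of Vantage Pharma AG.
Chain via Highfield Group plc → Summit Services GmbH → Quarry Capital LLC (R1): 65% × 52% × 29% × 11% = 1.07822% of Vantage Pharma AG.
Aggregating (R2): 3.851316% + 1.07822% = 4.929536%.

4.929536%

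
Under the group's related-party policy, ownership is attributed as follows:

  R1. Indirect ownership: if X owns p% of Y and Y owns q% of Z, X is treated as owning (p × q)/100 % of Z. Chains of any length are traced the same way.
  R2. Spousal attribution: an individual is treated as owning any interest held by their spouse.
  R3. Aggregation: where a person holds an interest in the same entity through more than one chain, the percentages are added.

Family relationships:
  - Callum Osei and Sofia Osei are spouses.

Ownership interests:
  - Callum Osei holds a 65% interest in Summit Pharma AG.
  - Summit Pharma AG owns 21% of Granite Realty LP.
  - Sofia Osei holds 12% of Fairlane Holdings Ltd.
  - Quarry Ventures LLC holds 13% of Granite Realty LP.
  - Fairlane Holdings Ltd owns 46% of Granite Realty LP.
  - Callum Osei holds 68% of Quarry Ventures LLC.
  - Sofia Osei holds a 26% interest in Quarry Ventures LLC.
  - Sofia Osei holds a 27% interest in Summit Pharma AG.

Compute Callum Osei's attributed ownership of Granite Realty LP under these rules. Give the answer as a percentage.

By spousal attribution (R2), Callum Osei is treated as also owning Sofia Osei's interest in Quarry Ventures LLC, giving 68% + 26% = 94%.
By spousal attribution (R2), Callum Osei is treated as also owning Sofia Osei's interest in Summit Pharma AG, giving 65% + 27% = 92%.
By spousal attribution (R2), Callum Osei is treated as owning Sofia Osei's 12% interest in Fairlane Holdings Ltd.
Chain via Quarry Ventures LLC (R1): 94% × 13% = 12.22% of Granite Realty LP.
Chain via Summit Pharma AG (R1): 92% × 21% = 19.32% of Granite Realty LP.
Chain via Fairlane Holdings Ltd (R1): 12% × 46% = 5.52% of Granite Realty LP.
Aggregating (R3): 12.22% + 19.32% + 5.52% = 37.06%.

37.06%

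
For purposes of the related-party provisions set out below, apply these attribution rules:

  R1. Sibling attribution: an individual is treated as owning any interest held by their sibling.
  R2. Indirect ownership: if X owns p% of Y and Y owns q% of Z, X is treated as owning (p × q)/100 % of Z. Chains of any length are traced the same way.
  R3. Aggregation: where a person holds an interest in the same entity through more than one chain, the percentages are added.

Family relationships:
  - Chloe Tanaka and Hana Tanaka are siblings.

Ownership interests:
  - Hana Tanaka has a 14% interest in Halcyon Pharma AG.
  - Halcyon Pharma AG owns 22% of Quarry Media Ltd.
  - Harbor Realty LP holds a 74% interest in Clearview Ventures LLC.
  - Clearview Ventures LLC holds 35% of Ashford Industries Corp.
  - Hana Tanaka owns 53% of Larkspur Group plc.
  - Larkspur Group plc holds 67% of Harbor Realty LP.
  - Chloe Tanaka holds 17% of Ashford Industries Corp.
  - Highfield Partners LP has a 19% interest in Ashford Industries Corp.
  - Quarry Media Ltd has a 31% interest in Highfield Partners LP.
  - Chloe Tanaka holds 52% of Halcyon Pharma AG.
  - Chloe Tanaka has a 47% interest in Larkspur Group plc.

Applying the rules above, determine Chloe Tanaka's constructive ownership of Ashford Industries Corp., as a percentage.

35.208228%

By sibling attribution (R1), Chloe Tanaka is treated as also owning Hana Tanaka's interest in Halcyon Pharma AG, giving 52% + 14% = 66%.
By sibling attribution (R1), Chloe Tanaka is treated as also owning Hana Tanaka's interest in Larkspur Group plc, giving 47% + 53% = 100%.
Chain via Halcyon Pharma AG → Quarry Media Ltd → Highfield Partners LP (R2): 66% × 22% × 31% × 19% = 0.855228% of Ashford Industries Corp.
Chain via Larkspur Group plc → Harbor Realty LP → Clearview Ventures LLC (R2): 100% × 67% × 74% × 35% = 17.353% of Ashford Industries Corp.
Direct interest in Ashford Industries Corp: 17%.
Aggregating (R3): 0.855228% + 17.353% + 17% = 35.208228%.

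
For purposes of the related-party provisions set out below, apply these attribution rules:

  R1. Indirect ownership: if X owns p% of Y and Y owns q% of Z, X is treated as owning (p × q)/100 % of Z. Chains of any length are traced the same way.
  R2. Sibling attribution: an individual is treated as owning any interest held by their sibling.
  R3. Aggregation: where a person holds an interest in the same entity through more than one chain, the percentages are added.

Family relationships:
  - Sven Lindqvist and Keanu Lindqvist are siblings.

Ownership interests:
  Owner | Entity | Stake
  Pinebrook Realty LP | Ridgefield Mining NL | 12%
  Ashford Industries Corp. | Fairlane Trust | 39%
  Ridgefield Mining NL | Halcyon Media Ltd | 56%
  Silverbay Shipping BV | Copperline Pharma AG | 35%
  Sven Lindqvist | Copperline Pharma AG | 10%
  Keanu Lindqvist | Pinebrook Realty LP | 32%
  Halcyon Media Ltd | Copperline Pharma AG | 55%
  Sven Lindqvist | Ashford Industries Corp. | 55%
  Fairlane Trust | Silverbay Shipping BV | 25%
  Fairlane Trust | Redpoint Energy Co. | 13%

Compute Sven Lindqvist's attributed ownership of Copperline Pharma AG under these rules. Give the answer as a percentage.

13.059595%

By sibling attribution (R2), Sven Lindqvist is treated as owning Keanu Lindqvist's 32% interest in Pinebrook Realty LP.
Chain via Ashford Industries Corp. → Fairlane Trust → Silverbay Shipping BV (R1): 55% × 39% × 25% × 35% = 1.876875% of Copperline Pharma AG.
Direct interest in Copperline Pharma AG: 10%.
Chain via Pinebrook Realty LP → Ridgefield Mining NL → Halcyon Media Ltd (R1): 32% × 12% × 56% × 55% = 1.18272% of Copperline Pharma AG.
Aggregating (R3): 1.876875% + 10% + 1.18272% = 13.059595%.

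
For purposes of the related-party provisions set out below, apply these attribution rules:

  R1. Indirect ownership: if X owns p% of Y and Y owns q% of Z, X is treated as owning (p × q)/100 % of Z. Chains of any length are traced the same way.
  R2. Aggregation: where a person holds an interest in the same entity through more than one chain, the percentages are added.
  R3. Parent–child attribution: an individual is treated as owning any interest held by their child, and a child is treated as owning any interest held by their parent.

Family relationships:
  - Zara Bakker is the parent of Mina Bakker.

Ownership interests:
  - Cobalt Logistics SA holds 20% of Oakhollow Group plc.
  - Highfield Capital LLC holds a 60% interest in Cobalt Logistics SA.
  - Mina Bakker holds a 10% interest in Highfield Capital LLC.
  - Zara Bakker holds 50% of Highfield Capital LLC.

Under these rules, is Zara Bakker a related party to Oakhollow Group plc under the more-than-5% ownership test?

Yes

By parent–child attribution (R3), Zara Bakker is treated as also owning Mina Bakker's interest in Highfield Capital LLC, giving 50% + 10% = 60%.
Chain via Highfield Capital LLC → Cobalt Logistics SA (R1): 60% × 60% × 20% = 7.2% of Oakhollow Group plc.
7.2% exceeds the 5% threshold, so Zara is a related party to Oakhollow Group plc.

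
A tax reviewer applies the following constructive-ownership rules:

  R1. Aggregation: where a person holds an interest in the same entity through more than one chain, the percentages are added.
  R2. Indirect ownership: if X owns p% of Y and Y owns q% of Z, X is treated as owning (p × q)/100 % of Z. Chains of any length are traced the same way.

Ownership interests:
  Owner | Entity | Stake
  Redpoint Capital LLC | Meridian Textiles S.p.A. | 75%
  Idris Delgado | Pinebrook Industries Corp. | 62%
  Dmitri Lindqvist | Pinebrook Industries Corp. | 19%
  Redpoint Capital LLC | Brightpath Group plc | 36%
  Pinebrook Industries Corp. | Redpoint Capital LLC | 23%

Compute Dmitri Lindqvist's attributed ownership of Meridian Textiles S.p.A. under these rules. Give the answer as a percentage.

Chain via Pinebrook Industries Corp. → Redpoint Capital LLC (R2): 19% × 23% × 75% = 3.2775% of Meridian Textiles S.p.A.

3.2775%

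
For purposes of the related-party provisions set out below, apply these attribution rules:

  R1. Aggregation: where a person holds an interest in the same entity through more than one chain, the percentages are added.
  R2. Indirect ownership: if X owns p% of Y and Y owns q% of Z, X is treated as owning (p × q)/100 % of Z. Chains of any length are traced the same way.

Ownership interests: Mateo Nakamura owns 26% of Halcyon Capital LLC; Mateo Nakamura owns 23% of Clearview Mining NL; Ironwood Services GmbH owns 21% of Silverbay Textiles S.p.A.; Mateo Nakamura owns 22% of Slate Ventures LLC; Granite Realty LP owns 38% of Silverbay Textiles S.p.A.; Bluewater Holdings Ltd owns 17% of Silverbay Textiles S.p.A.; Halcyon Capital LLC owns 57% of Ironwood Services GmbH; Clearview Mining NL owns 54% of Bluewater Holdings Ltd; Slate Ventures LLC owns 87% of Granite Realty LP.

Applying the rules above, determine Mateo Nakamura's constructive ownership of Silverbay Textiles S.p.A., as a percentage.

Chain via Halcyon Capital LLC → Ironwood Services GmbH (R2): 26% × 57% × 21% = 3.1122% of Silverbay Textiles S.p.A.
Chain via Slate Ventures LLC → Granite Realty LP (R2): 22% × 87% × 38% = 7.2732% of Silverbay Textiles S.p.A.
Chain via Clearview Mining NL → Bluewater Holdings Ltd (R2): 23% × 54% × 17% = 2.1114% of Silverbay Textiles S.p.A.
Aggregating (R1): 3.1122% + 7.2732% + 2.1114% = 12.4968%.

12.4968%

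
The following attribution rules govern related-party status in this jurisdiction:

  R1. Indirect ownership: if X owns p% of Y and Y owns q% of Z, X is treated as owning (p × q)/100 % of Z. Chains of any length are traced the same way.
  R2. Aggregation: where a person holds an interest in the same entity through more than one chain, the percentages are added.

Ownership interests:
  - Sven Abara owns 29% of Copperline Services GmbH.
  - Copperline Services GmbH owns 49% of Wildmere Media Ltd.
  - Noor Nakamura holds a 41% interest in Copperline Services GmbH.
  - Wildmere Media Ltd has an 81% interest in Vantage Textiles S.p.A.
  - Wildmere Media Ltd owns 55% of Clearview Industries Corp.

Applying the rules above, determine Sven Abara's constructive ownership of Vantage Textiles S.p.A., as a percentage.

11.5101%

Chain via Copperline Services GmbH → Wildmere Media Ltd (R1): 29% × 49% × 81% = 11.5101% of Vantage Textiles S.p.A.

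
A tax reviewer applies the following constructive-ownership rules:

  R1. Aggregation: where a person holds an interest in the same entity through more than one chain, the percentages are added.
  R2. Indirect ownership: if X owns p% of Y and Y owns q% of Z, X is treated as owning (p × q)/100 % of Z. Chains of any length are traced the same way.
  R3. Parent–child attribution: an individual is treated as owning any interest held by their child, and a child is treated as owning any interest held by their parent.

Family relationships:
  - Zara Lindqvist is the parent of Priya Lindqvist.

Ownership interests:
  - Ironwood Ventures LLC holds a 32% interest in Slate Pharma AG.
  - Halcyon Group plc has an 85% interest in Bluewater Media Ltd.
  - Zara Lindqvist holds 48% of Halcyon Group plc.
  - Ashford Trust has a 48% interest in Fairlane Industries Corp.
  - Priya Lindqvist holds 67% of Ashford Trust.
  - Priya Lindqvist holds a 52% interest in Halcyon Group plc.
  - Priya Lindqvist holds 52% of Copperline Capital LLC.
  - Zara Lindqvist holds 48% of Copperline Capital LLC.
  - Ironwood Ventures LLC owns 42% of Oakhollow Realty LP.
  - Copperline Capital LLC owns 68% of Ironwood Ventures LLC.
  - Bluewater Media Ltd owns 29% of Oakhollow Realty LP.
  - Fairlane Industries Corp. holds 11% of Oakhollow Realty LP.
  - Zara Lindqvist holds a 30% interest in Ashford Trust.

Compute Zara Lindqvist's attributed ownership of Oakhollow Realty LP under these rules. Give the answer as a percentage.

58.3316%

By parent–child attribution (R3), Zara Lindqvist is treated as also owning Priya Lindqvist's interest in Halcyon Group plc, giving 48% + 52% = 100%.
By parent–child attribution (R3), Zara Lindqvist is treated as also owning Priya Lindqvist's interest in Copperline Capital LLC, giving 48% + 52% = 100%.
By parent–child attribution (R3), Zara Lindqvist is treated as also owning Priya Lindqvist's interest in Ashford Trust, giving 30% + 67% = 97%.
Chain via Halcyon Group plc → Bluewater Media Ltd (R2): 100% × 85% × 29% = 24.65% of Oakhollow Realty LP.
Chain via Copperline Capital LLC → Ironwood Ventures LLC (R2): 100% × 68% × 42% = 28.56% of Oakhollow Realty LP.
Chain via Ashford Trust → Fairlane Industries Corp. (R2): 97% × 48% × 11% = 5.1216% of Oakhollow Realty LP.
Aggregating (R1): 24.65% + 28.56% + 5.1216% = 58.3316%.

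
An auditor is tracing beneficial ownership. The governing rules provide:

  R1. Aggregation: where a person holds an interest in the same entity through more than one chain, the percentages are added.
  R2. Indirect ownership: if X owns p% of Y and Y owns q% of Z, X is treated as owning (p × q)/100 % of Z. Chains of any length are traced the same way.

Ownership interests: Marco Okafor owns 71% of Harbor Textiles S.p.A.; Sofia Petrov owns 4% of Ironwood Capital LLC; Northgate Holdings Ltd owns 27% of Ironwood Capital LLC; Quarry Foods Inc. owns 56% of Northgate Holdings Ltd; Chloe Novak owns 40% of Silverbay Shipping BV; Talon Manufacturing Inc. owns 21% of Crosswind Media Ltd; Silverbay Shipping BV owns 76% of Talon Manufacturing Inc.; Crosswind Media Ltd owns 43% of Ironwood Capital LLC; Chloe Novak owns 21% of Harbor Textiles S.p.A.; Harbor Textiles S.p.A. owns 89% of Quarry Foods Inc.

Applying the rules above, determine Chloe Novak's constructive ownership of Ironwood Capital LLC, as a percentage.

5.571048%

Chain via Silverbay Shipping BV → Talon Manufacturing Inc. → Crosswind Media Ltd (R2): 40% × 76% × 21% × 43% = 2.74512% of Ironwood Capital LLC.
Chain via Harbor Textiles S.p.A. → Quarry Foods Inc. → Northgate Holdings Ltd (R2): 21% × 89% × 56% × 27% = 2.825928% of Ironwood Capital LLC.
Aggregating (R1): 2.74512% + 2.825928% = 5.571048%.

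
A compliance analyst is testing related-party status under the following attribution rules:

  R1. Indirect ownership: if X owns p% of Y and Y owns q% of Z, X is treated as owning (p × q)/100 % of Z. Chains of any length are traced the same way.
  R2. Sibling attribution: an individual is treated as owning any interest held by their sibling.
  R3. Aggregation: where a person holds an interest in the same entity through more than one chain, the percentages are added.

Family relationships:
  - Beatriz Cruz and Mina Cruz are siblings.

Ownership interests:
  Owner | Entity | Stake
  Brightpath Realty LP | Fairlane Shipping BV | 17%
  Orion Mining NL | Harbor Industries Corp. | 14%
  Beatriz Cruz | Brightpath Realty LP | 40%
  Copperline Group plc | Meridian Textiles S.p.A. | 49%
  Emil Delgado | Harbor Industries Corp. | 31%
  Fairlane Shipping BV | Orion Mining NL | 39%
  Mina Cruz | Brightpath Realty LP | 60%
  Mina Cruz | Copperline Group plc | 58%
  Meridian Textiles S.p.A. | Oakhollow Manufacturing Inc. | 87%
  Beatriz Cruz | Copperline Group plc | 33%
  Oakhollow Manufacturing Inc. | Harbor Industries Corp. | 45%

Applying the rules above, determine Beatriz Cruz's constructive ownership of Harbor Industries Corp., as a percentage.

18.385185%

By sibling attribution (R2), Beatriz Cruz is treated as also owning Mina Cruz's interest in Brightpath Realty LP, giving 40% + 60% = 100%.
By sibling attribution (R2), Beatriz Cruz is treated as also owning Mina Cruz's interest in Copperline Group plc, giving 33% + 58% = 91%.
Chain via Brightpath Realty LP → Fairlane Shipping BV → Orion Mining NL (R1): 100% × 17% × 39% × 14% = 0.9282% of Harbor Industries Corp.
Chain via Copperline Group plc → Meridian Textiles S.p.A. → Oakhollow Manufacturing Inc. (R1): 91% × 49% × 87% × 45% = 17.456985% of Harbor Industries Corp.
Aggregating (R3): 0.9282% + 17.456985% = 18.385185%.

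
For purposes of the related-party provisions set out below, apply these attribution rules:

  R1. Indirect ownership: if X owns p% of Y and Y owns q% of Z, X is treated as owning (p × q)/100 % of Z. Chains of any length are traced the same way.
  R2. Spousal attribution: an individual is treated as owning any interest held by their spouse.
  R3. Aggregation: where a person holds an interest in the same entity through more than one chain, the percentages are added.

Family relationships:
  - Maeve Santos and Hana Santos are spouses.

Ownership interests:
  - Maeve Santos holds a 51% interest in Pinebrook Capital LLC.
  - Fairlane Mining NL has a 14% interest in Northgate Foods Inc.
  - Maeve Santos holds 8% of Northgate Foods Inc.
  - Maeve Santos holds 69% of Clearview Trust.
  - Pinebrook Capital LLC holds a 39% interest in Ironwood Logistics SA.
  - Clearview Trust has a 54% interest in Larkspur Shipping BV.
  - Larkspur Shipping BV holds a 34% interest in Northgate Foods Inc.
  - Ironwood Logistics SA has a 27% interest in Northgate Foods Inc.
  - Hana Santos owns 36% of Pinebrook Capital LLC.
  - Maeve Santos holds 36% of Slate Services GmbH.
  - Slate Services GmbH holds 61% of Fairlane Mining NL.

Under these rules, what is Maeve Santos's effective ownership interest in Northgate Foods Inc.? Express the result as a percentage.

By spousal attribution (R2), Maeve Santos is treated as also owning Hana Santos's interest in Pinebrook Capital LLC, giving 51% + 36% = 87%.
Chain via Pinebrook Capital LLC → Ironwood Logistics SA (R1): 87% × 39% × 27% = 9.1611% of Northgate Foods Inc.
Chain via Slate Services GmbH → Fairlane Mining NL (R1): 36% × 61% × 14% = 3.0744% of Northgate Foods Inc.
Chain via Clearview Trust → Larkspur Shipping BV (R1): 69% × 54% × 34% = 12.6684% of Northgate Foods Inc.
Direct interest in Northgate Foods Inc: 8%.
Aggregating (R3): 9.1611% + 3.0744% + 12.6684% + 8% = 32.9039%.

32.9039%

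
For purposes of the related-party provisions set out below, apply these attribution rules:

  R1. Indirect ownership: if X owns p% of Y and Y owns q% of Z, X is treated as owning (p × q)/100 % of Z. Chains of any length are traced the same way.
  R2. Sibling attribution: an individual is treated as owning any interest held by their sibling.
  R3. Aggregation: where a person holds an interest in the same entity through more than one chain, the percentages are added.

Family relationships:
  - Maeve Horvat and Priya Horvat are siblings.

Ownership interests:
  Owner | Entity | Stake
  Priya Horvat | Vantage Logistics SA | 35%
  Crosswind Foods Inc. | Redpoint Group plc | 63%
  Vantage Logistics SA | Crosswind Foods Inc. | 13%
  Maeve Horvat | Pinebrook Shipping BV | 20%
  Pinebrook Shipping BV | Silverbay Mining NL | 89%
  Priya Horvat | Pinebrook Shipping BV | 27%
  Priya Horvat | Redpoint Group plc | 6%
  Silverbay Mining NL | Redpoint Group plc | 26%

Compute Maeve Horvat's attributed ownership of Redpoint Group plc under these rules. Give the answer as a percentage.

By sibling attribution (R2), Maeve Horvat is treated as also owning Priya Horvat's interest in Pinebrook Shipping BV, giving 20% + 27% = 47%.
By sibling attribution (R2), Maeve Horvat is treated as owning Priya Horvat's 35% interest in Vantage Logistics SA.
By sibling attribution (R2), Maeve Horvat is treated as owning Priya Horvat's 6% interest in Redpoint Group plc.
Chain via Pinebrook Shipping BV → Silverbay Mining NL (R1): 47% × 89% × 26% = 10.8758% of Redpoint Group plc.
Chain via Vantage Logistics SA → Crosswind Foods Inc. (R1): 35% × 13% × 63% = 2.8665% of Redpoint Group plc.
Direct interest in Redpoint Group plc: 6%.
Aggregating (R3): 10.8758% + 2.8665% + 6% = 19.7423%.

19.7423%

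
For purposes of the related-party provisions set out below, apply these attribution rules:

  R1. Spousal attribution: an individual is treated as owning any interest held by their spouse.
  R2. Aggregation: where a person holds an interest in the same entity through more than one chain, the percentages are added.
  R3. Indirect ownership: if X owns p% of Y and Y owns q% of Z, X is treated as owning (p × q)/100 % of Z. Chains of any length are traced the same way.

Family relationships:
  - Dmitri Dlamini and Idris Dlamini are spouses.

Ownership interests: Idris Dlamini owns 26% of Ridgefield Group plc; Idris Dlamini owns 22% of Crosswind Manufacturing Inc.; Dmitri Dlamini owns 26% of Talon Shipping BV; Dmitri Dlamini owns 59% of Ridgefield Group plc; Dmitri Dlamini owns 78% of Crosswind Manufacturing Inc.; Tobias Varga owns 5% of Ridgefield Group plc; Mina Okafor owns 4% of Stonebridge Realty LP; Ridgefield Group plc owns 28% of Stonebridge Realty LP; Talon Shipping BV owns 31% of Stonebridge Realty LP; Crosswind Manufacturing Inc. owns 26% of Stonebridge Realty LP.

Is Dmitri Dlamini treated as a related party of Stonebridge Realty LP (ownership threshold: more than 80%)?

No

By spousal attribution (R1), Dmitri Dlamini is treated as also owning Idris Dlamini's interest in Crosswind Manufacturing Inc, giving 78% + 22% = 100%.
By spousal attribution (R1), Dmitri Dlamini is treated as also owning Idris Dlamini's interest in Ridgefield Group plc, giving 59% + 26% = 85%.
Chain via Talon Shipping BV (R3): 26% × 31% = 8.06% of Stonebridge Realty LP.
Chain via Crosswind Manufacturing Inc. (R3): 100% × 26% = 26% of Stonebridge Realty LP.
Chain via Ridgefield Group plc (R3): 85% × 28% = 23.8% of Stonebridge Realty LP.
Aggregating (R2): 8.06% + 26% + 23.8% = 57.86%.
57.86% does not exceed the 80% threshold, so Dmitri is not a related party to Stonebridge Realty LP.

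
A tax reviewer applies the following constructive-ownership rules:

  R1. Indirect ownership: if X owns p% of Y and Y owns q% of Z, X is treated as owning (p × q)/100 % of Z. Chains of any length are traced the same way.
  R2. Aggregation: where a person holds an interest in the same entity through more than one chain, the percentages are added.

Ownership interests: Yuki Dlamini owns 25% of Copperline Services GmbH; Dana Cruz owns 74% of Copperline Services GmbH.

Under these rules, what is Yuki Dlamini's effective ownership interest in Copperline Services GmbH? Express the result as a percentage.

25%

Direct interest in Copperline Services GmbH: 25%.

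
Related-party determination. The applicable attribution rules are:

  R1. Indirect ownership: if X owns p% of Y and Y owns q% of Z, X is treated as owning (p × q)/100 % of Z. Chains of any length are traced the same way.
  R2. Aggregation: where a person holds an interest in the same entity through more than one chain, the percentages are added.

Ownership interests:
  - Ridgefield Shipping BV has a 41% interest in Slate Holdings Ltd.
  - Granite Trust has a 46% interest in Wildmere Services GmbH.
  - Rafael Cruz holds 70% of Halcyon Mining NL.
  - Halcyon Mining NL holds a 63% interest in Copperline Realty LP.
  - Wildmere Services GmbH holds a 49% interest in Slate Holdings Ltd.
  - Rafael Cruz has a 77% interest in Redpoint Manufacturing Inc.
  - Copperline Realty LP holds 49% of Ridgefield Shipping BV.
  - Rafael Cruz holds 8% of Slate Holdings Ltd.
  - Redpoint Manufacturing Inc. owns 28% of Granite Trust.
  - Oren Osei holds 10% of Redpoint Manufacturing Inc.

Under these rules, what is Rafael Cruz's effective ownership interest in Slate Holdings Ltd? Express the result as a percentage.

21.719314%

Chain via Redpoint Manufacturing Inc. → Granite Trust → Wildmere Services GmbH (R1): 77% × 28% × 46% × 49% = 4.859624% of Slate Holdings Ltd.
Chain via Halcyon Mining NL → Copperline Realty LP → Ridgefield Shipping BV (R1): 70% × 63% × 49% × 41% = 8.85969% of Slate Holdings Ltd.
Direct interest in Slate Holdings Ltd: 8%.
Aggregating (R2): 4.859624% + 8.85969% + 8% = 21.719314%.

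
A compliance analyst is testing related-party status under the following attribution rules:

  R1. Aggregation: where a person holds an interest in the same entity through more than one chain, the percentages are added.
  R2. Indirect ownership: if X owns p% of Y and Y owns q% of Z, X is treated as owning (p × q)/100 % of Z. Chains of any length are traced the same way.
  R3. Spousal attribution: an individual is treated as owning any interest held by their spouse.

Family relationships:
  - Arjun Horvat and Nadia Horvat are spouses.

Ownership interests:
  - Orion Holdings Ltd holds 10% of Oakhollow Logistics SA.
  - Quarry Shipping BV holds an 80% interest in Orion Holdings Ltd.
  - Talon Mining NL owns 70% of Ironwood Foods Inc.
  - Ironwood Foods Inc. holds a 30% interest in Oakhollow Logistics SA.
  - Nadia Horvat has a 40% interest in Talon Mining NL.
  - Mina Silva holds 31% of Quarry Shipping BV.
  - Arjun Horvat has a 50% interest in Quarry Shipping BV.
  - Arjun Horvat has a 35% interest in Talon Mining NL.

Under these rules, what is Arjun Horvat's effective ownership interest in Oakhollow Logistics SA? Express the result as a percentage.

19.75%

By spousal attribution (R3), Arjun Horvat is treated as also owning Nadia Horvat's interest in Talon Mining NL, giving 35% + 40% = 75%.
Chain via Talon Mining NL → Ironwood Foods Inc. (R2): 75% × 70% × 30% = 15.75% of Oakhollow Logistics SA.
Chain via Quarry Shipping BV → Orion Holdings Ltd (R2): 50% × 80% × 10% = 4% of Oakhollow Logistics SA.
Aggregating (R1): 15.75% + 4% = 19.75%.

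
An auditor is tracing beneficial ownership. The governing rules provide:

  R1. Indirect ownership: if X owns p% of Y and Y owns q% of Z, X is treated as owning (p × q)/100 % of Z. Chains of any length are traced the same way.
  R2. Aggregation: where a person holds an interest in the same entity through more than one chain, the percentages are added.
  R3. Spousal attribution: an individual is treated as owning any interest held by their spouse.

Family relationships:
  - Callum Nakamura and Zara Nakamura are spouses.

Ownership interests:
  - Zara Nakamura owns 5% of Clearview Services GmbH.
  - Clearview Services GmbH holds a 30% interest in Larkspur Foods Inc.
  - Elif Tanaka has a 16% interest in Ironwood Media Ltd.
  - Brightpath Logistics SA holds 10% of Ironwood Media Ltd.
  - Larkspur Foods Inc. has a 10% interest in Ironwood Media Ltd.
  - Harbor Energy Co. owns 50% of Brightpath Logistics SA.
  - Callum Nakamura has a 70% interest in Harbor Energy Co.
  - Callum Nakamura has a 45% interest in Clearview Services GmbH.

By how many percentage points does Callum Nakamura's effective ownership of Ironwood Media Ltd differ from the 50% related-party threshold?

By spousal attribution (R3), Callum Nakamura is treated as also owning Zara Nakamura's interest in Clearview Services GmbH, giving 45% + 5% = 50%.
Chain via Clearview Services GmbH → Larkspur Foods Inc. (R1): 50% × 30% × 10% = 1.5% of Ironwood Media Ltd.
Chain via Harbor Energy Co. → Brightpath Logistics SA (R1): 70% × 50% × 10% = 3.5% of Ironwood Media Ltd.
Aggregating (R2): 1.5% + 3.5% = 5%.
5% falls short of the 50% threshold by 45 percentage points.

45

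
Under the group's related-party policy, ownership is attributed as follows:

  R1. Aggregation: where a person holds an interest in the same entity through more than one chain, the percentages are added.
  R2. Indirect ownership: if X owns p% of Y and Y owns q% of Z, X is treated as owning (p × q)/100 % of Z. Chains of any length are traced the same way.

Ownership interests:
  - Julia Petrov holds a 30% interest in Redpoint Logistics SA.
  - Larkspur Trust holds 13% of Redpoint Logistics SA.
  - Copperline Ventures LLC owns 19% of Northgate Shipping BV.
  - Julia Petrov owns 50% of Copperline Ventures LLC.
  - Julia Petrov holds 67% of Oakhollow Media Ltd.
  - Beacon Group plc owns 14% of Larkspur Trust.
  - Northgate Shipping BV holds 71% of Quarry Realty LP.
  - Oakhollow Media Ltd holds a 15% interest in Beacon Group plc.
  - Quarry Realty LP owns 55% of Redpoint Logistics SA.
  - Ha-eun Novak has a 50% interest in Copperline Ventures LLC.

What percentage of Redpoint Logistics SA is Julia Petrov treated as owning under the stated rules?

33.89266%

Chain via Oakhollow Media Ltd → Beacon Group plc → Larkspur Trust (R2): 67% × 15% × 14% × 13% = 0.18291% of Redpoint Logistics SA.
Chain via Copperline Ventures LLC → Northgate Shipping BV → Quarry Realty LP (R2): 50% × 19% × 71% × 55% = 3.70975% of Redpoint Logistics SA.
Direct interest in Redpoint Logistics SA: 30%.
Aggregating (R1): 0.18291% + 3.70975% + 30% = 33.89266%.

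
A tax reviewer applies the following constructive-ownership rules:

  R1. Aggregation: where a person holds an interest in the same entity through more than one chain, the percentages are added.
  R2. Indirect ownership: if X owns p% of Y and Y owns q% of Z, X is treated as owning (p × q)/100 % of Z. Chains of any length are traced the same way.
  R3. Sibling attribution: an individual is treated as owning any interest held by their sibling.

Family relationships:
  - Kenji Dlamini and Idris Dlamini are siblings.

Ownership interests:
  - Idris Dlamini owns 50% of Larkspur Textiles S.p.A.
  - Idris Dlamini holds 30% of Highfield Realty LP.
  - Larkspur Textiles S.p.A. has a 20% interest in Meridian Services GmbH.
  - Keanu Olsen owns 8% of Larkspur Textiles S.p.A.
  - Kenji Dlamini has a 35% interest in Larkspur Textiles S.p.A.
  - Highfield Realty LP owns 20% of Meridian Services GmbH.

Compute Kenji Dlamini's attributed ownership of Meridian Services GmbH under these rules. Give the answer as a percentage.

By sibling attribution (R3), Kenji Dlamini is treated as also owning Idris Dlamini's interest in Larkspur Textiles S.p.A, giving 35% + 50% = 85%.
By sibling attribution (R3), Kenji Dlamini is treated as owning Idris Dlamini's 30% interest in Highfield Realty LP.
Chain via Larkspur Textiles S.p.A. (R2): 85% × 20% = 17% of Meridian Services GmbH.
Chain via Highfield Realty LP (R2): 30% × 20% = 6% of Meridian Services GmbH.
Aggregating (R1): 17% + 6% = 23%.

23%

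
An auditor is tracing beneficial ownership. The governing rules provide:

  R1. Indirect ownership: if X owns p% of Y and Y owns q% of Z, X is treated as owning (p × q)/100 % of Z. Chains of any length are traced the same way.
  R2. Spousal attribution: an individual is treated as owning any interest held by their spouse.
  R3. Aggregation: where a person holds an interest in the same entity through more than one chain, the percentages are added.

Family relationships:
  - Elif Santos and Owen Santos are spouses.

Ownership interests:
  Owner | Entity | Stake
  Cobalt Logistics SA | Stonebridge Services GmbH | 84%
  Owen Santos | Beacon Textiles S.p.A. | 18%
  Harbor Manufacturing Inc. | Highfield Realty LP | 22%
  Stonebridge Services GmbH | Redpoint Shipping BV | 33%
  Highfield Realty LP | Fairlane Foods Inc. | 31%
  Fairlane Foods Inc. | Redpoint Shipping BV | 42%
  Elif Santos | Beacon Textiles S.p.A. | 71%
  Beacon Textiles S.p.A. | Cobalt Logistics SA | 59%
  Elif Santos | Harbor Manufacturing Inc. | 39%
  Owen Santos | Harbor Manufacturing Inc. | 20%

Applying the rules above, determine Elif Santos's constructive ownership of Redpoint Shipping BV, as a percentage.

16.245768%

By spousal attribution (R2), Elif Santos is treated as also owning Owen Santos's interest in Beacon Textiles S.p.A, giving 71% + 18% = 89%.
By spousal attribution (R2), Elif Santos is treated as also owning Owen Santos's interest in Harbor Manufacturing Inc, giving 39% + 20% = 59%.
Chain via Beacon Textiles S.p.A. → Cobalt Logistics SA → Stonebridge Services GmbH (R1): 89% × 59% × 84% × 33% = 14.555772% of Redpoint Shipping BV.
Chain via Harbor Manufacturing Inc. → Highfield Realty LP → Fairlane Foods Inc. (R1): 59% × 22% × 31% × 42% = 1.689996% of Redpoint Shipping BV.
Aggregating (R3): 14.555772% + 1.689996% = 16.245768%.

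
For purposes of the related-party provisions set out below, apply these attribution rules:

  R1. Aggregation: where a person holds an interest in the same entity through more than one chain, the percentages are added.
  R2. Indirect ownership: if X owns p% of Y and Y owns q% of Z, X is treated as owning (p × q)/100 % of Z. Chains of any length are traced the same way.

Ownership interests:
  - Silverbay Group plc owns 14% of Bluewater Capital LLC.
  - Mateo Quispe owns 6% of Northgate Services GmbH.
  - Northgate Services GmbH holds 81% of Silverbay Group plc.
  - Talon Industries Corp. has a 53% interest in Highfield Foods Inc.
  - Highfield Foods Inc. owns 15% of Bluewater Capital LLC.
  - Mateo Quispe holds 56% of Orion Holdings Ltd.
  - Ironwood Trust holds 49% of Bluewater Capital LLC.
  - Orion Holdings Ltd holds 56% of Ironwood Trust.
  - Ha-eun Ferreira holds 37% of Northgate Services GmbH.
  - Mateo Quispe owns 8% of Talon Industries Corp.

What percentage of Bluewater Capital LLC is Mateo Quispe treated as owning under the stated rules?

Chain via Orion Holdings Ltd → Ironwood Trust (R2): 56% × 56% × 49% = 15.3664% of Bluewater Capital LLC.
Chain via Talon Industries Corp. → Highfield Foods Inc. (R2): 8% × 53% × 15% = 0.636% of Bluewater Capital LLC.
Chain via Northgate Services GmbH → Silverbay Group plc (R2): 6% × 81% × 14% = 0.6804% of Bluewater Capital LLC.
Aggregating (R1): 15.3664% + 0.636% + 0.6804% = 16.6828%.

16.6828%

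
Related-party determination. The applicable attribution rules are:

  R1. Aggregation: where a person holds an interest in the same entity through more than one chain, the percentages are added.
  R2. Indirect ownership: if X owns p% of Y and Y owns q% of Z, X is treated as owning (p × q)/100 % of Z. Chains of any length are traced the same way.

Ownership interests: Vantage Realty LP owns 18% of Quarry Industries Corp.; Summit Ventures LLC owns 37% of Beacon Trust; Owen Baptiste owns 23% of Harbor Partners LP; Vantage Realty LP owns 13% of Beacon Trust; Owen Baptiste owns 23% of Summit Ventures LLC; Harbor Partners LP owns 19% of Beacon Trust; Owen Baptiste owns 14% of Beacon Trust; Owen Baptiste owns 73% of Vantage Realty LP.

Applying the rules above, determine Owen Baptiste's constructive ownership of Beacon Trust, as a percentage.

36.37%

Chain via Summit Ventures LLC (R2): 23% × 37% = 8.51% of Beacon Trust.
Chain via Vantage Realty LP (R2): 73% × 13% = 9.49% of Beacon Trust.
Chain via Harbor Partners LP (R2): 23% × 19% = 4.37% of Beacon Trust.
Direct interest in Beacon Trust: 14%.
Aggregating (R1): 8.51% + 9.49% + 4.37% + 14% = 36.37%.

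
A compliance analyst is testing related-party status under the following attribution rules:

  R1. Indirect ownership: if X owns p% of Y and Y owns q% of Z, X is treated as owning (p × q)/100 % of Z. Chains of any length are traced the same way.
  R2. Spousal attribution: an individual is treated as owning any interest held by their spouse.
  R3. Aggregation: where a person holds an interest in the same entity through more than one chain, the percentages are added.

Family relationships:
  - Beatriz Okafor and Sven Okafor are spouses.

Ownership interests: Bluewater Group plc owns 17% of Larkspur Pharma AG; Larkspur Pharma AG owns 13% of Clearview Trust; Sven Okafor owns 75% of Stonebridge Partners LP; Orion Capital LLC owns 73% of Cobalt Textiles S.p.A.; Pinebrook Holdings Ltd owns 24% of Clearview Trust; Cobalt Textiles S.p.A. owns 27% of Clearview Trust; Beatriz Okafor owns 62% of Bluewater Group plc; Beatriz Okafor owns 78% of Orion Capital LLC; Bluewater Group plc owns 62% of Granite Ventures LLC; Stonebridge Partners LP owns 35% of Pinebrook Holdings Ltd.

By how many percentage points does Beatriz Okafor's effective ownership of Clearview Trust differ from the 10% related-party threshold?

13.044

By spousal attribution (R2), Beatriz Okafor is treated as owning Sven Okafor's 75% interest in Stonebridge Partners LP.
Chain via Orion Capital LLC → Cobalt Textiles S.p.A. (R1): 78% × 73% × 27% = 15.3738% of Clearview Trust.
Chain via Bluewater Group plc → Larkspur Pharma AG (R1): 62% × 17% × 13% = 1.3702% of Clearview Trust.
Chain via Stonebridge Partners LP → Pinebrook Holdings Ltd (R1): 75% × 35% × 24% = 6.3% of Clearview Trust.
Aggregating (R3): 15.3738% + 1.3702% + 6.3% = 23.044%.
23.044% exceeds the 10% threshold by 13.044 percentage points.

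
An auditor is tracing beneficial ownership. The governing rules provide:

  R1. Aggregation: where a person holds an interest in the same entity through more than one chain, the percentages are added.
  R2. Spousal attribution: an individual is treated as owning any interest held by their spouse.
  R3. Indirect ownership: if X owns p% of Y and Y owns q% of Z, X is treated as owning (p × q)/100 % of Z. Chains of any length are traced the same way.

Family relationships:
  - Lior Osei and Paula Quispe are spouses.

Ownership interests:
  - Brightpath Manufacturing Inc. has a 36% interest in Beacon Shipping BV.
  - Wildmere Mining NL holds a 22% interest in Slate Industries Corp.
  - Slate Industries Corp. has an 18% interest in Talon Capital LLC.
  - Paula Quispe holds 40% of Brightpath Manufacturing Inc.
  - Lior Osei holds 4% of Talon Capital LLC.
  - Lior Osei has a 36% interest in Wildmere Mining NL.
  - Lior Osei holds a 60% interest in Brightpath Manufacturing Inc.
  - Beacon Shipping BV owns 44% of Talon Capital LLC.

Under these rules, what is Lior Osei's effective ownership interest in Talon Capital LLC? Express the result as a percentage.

21.2656%

By spousal attribution (R2), Lior Osei is treated as also owning Paula Quispe's interest in Brightpath Manufacturing Inc, giving 60% + 40% = 100%.
Chain via Wildmere Mining NL → Slate Industries Corp. (R3): 36% × 22% × 18% = 1.4256% of Talon Capital LLC.
Chain via Brightpath Manufacturing Inc. → Beacon Shipping BV (R3): 100% × 36% × 44% = 15.84% of Talon Capital LLC.
Direct interest in Talon Capital LLC: 4%.
Aggregating (R1): 1.4256% + 15.84% + 4% = 21.2656%.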